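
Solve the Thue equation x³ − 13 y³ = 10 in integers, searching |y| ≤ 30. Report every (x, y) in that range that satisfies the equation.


The equation is x³ - 13y³ = 10. For fixed y, x³ = 13·y³ + 10, so a solution requires the RHS to be a perfect cube.
Strategy: iterate y from -30 to 30, compute RHS = 13·y³ + 10, and check whether it is a (positive or negative) perfect cube.
Check small values of y:
  y = 0: RHS = 10 is not a perfect cube.
  y = 1: RHS = 23 is not a perfect cube.
  y = -1: RHS = -3 is not a perfect cube.
  y = 2: RHS = 114 is not a perfect cube.
  y = -2: RHS = -94 is not a perfect cube.
  y = 3: RHS = 361 is not a perfect cube.
  y = -3: RHS = -341 is not a perfect cube.
Continuing the search up to |y| = 30 finds no solutions either.
No (x, y) in the scanned range satisfies the equation.

No integer solutions with |y| ≤ 30.


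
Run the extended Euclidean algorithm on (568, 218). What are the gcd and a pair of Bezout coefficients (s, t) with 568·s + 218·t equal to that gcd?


Euclidean algorithm on (568, 218) — divide until remainder is 0:
  568 = 2 · 218 + 132
  218 = 1 · 132 + 86
  132 = 1 · 86 + 46
  86 = 1 · 46 + 40
  46 = 1 · 40 + 6
  40 = 6 · 6 + 4
  6 = 1 · 4 + 2
  4 = 2 · 2 + 0
gcd(568, 218) = 2.
Track Bezout coefficients alongside the remainders: start with r₀ = 568 = a·1 + b·0 (s = 1, t = 0) and r₁ = 218 = a·0 + b·1 (s = 0, t = 1); each new remainder r_{k+1} = r_{k-1} − q_k·r_k inherits s_{k+1} = s_{k-1} − q_k·s_k, t_{k+1} = t_{k-1} − q_k·t_k, so r_k = a·s_k + b·t_k at every step:
  q = 2: r = 132, s = 1 − 2·0 = 1, t = 0 − 2·1 = -2  (check: 568·1 + 218·(-2) = 132)
  q = 1: r = 86, s = 0 − 1·1 = -1, t = 1 − 1·(-2) = 3  (check: 568·(-1) + 218·3 = 86)
  q = 1: r = 46, s = 1 − 1·(-1) = 2, t = -2 − 1·3 = -5  (check: 568·2 + 218·(-5) = 46)
  q = 1: r = 40, s = -1 − 1·2 = -3, t = 3 − 1·(-5) = 8  (check: 568·(-3) + 218·8 = 40)
  q = 1: r = 6, s = 2 − 1·(-3) = 5, t = -5 − 1·8 = -13  (check: 568·5 + 218·(-13) = 6)
  q = 6: r = 4, s = -3 − 6·5 = -33, t = 8 − 6·(-13) = 86  (check: 568·(-33) + 218·86 = 4)
  q = 1: r = 2, s = 5 − 1·(-33) = 38, t = -13 − 1·86 = -99  (check: 568·38 + 218·(-99) = 2)
The row with r = 2 (the gcd) gives the Bezout coefficients s = 38, t = -99.
Result: 568 · (38) + 218 · (-99) = 2.

gcd(568, 218) = 2; s = 38, t = -99 (check: 568·38 + 218·(-99) = 2).


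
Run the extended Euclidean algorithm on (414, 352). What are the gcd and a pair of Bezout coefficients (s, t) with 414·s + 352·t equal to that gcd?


Euclidean algorithm on (414, 352) — divide until remainder is 0:
  414 = 1 · 352 + 62
  352 = 5 · 62 + 42
  62 = 1 · 42 + 20
  42 = 2 · 20 + 2
  20 = 10 · 2 + 0
gcd(414, 352) = 2.
Track Bezout coefficients alongside the remainders: start with r₀ = 414 = a·1 + b·0 (s = 1, t = 0) and r₁ = 352 = a·0 + b·1 (s = 0, t = 1); each new remainder r_{k+1} = r_{k-1} − q_k·r_k inherits s_{k+1} = s_{k-1} − q_k·s_k, t_{k+1} = t_{k-1} − q_k·t_k, so r_k = a·s_k + b·t_k at every step:
  q = 1: r = 62, s = 1 − 1·0 = 1, t = 0 − 1·1 = -1  (check: 414·1 + 352·(-1) = 62)
  q = 5: r = 42, s = 0 − 5·1 = -5, t = 1 − 5·(-1) = 6  (check: 414·(-5) + 352·6 = 42)
  q = 1: r = 20, s = 1 − 1·(-5) = 6, t = -1 − 1·6 = -7  (check: 414·6 + 352·(-7) = 20)
  q = 2: r = 2, s = -5 − 2·6 = -17, t = 6 − 2·(-7) = 20  (check: 414·(-17) + 352·20 = 2)
The row with r = 2 (the gcd) gives the Bezout coefficients s = -17, t = 20.
Result: 414 · (-17) + 352 · (20) = 2.

gcd(414, 352) = 2; s = -17, t = 20 (check: 414·(-17) + 352·20 = 2).


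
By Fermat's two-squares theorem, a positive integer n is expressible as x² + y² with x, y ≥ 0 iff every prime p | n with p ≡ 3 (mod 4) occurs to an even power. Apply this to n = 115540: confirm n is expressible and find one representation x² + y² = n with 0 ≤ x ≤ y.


Step 1: Factor n = 115540 = 2^2 · 5 · 53 · 109.
Step 2: Check the mod-4 condition on each prime factor: 2 = 2 (special); 5 ≡ 1 (mod 4), exponent 1; 53 ≡ 1 (mod 4), exponent 1; 109 ≡ 1 (mod 4), exponent 1.
All primes ≡ 3 (mod 4) appear to even exponent (or don't appear), so by the two-squares theorem n IS expressible as a sum of two squares.
Step 3: Build a representation. Group n = k² · m with k = 2 and m = 5 · 53 · 109 = 28885 (a product of primes ≡ 1 (mod 4)); a representation of m scales to one of n via (k·x)² + (k·y)² = k²(x² + y²). Each prime p ≡ 1 (mod 4) is itself a sum of two squares; find a² by testing p − a² for a perfect square:
  5: 5 − 1² = 4 = 2² ⇒ 5 = 1² + 2².
  53: 53 − 1² = 52, 53 − 2² = 49 = 7² ⇒ 53 = 2² + 7².
  109: 109 − 1² = 108, 109 − 2² = 105, 109 − 3² = 100 = 10² ⇒ 109 = 3² + 10².
  Combine using the Brahmagupta–Fibonacci identity (a² + b²)(c² + d²) = (ac − bd)² + (ad + bc)² = (ac + bd)² + (ad − bc)²:
  5 · 53 = 265: from (1² + 2²)(2² + 7²), take (1·2 − 2·7, 1·7 + 2·2) = (2 − 14, 7 + 4) = (-12, 11); dropping signs (only squares matter) gives (12, 11); check 12² + 11² = 144 + 121 = 265 ✓.
  265 · 109 = 28885: from (12² + 11²)(3² + 10²), take (12·3 − 11·10, 12·10 + 11·3) = (36 − 110, 120 + 33) = (-74, 153); dropping signs (only squares matter) gives (74, 153); check 74² + 153² = 5476 + 23409 = 28885 ✓.
  Scale by k = 2: (2·74, 2·153) = (148, 306).
Step 4: Order so x ≤ y and verify: 148² + 306² = 21904 + 93636 = 115540 = n. ✓

n = 115540 = 148² + 306² (one valid representation with x ≤ y).


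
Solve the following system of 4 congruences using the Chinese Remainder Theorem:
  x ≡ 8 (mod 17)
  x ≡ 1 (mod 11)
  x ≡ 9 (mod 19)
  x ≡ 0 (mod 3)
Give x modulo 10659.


Product of moduli M = 17 · 11 · 19 · 3 = 10659.
Merge one congruence at a time:
  Start: x ≡ 8 (mod 17).
  Combine with x ≡ 1 (mod 11); new modulus lcm = 187.
    Write x = 8 + 17·t and substitute into x ≡ 1 (mod 11): 17·t ≡ 1 − 8 = -7 (mod 11).
    Reduce coefficients mod 11: 6·t ≡ 4 (mod 11).
    The inverse of 6 mod 11 is 2 (since 6·2 = 12 = 1·11 + 1), so t ≡ 2·4 = 8 ≡ 8 (mod 11).
    Then x = 8 + 17·8 = 144, valid modulo lcm(17, 11) = 187: x ≡ 144 (mod 187).
  Combine with x ≡ 9 (mod 19); new modulus lcm = 3553.
    Write x = 144 + 187·t and substitute into x ≡ 9 (mod 19): 187·t ≡ 9 − 144 = -135 (mod 19).
    Reduce coefficients mod 19: 16·t ≡ 17 (mod 19).
    The inverse of 16 mod 19 is 6 (since 16·6 = 96 = 5·19 + 1), so t ≡ 6·17 = 102 ≡ 7 (mod 19).
    Then x = 144 + 187·7 = 1453, valid modulo lcm(187, 19) = 3553: x ≡ 1453 (mod 3553).
  Combine with x ≡ 0 (mod 3); new modulus lcm = 10659.
    Write x = 1453 + 3553·t and substitute into x ≡ 0 (mod 3): 3553·t ≡ 0 − 1453 = -1453 (mod 3).
    Reduce coefficients mod 3: 1·t ≡ 2 (mod 3).
    So t ≡ 2 (mod 3).
    Then x = 1453 + 3553·2 = 8559, valid modulo lcm(3553, 3) = 10659: x ≡ 8559 (mod 10659).
Verify against each original: 8559 mod 17 = 8, 8559 mod 11 = 1, 8559 mod 19 = 9, 8559 mod 3 = 0.

x ≡ 8559 (mod 10659).


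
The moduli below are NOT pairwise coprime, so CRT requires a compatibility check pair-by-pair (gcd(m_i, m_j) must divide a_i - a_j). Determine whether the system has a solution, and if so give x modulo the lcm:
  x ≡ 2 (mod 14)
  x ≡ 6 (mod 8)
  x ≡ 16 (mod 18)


Moduli 14, 8, 18 are not pairwise coprime, so CRT works modulo lcm(m_i) when all pairwise compatibility conditions hold.
Pairwise compatibility: gcd(m_i, m_j) must divide a_i - a_j for every pair.
Merge one congruence at a time:
  Start: x ≡ 2 (mod 14).
  Combine with x ≡ 6 (mod 8): gcd(14, 8) = 2; 6 - 2 = 4, which IS divisible by 2, so compatible.
    Write x = 2 + 14·t and substitute into x ≡ 6 (mod 8): 14·t ≡ 6 − 2 = 4 (mod 8).
    Divide the congruence (and modulus) by g = 2: 7·t ≡ 2 (mod 4).
    Reduce coefficients mod 4: 3·t ≡ 2 (mod 4).
    The inverse of 3 mod 4 is 3 (since 3·3 = 9 = 2·4 + 1), so t ≡ 3·2 = 6 ≡ 2 (mod 4).
    Then x = 2 + 14·2 = 30, valid modulo lcm(14, 8) = 56: x ≡ 30 (mod 56).
  Combine with x ≡ 16 (mod 18): gcd(56, 18) = 2; 16 - 30 = -14, which IS divisible by 2, so compatible.
    Write x = 30 + 56·t and substitute into x ≡ 16 (mod 18): 56·t ≡ 16 − 30 = -14 (mod 18).
    Divide the congruence (and modulus) by g = 2: 28·t ≡ -7 (mod 9).
    Reduce coefficients mod 9: 1·t ≡ 2 (mod 9).
    So t ≡ 2 (mod 9).
    Then x = 30 + 56·2 = 142, valid modulo lcm(56, 18) = 504: x ≡ 142 (mod 504).
Verify: 142 mod 14 = 2, 142 mod 8 = 6, 142 mod 18 = 16.

x ≡ 142 (mod 504).


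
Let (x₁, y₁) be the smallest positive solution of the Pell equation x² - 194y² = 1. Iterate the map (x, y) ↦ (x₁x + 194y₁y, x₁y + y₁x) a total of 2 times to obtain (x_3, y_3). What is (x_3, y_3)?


Step 1: Find the fundamental solution (x₁, y₁) of x² - 194y² = 1.
  Expand √194 as a continued fraction. a₀ = ⌊√194⌋ = 13; iterate m_{k+1} = d_k·a_k − m_k, d_{k+1} = (194 − m_{k+1}²)/d_k, a_{k+1} = ⌊(a₀ + m_{k+1})/d_{k+1}⌋ (starting m₀ = 0, d₀ = 1), with convergents p_k = a_k·p_{k-1} + p_{k-2}, q_k = a_k·q_{k-1} + q_{k-2} (p₋₁ = 1, q₋₁ = 0):
  k = 0: a₀ = 13; p₀/q₀ = 13/1; p₀² − 194·q₀² = 169 − 194 = -25.
  k = 1: m = 13, d = 25, a = ⌊(13 + 13)/25⌋ = 1; p/q = (1·13 + 1)/(1·1 + 0) = 14/1; p² − 194·q² = 196 − 194 = 2.
  k = 2: m = 12, d = 2, a = ⌊(13 + 12)/2⌋ = 12; p/q = (12·14 + 13)/(12·1 + 1) = 181/13; p² − 194·q² = 32761 − 32786 = -25.
  k = 3: m = 12, d = 25, a = ⌊(13 + 12)/25⌋ = 1; p/q = (1·181 + 14)/(1·13 + 1) = 195/14; p² − 194·q² = 38025 − 38024 = 1.
  The first convergent with p² − 194·q² = 1 gives the fundamental solution (x₁, y₁) = (195, 14).
Step 2: Apply the recurrence (x_{n+1}, y_{n+1}) = (x₁x_n + 194y₁y_n, x₁y_n + y₁x_n) repeatedly.
  From (x_1, y_1) = (195, 14): x_2 = 195·195 + 194·14·14 = 76049; y_2 = 195·14 + 14·195 = 5460.
  From (x_2, y_2) = (76049, 5460): x_3 = 195·76049 + 194·14·5460 = 29658915; y_3 = 195·5460 + 14·76049 = 2129386.
Step 3: Verify x_3² - 194·y_3² = 879651238977225 - 879651238977224 = 1 (should be 1). ✓

(x_1, y_1) = (195, 14); (x_3, y_3) = (29658915, 2129386).


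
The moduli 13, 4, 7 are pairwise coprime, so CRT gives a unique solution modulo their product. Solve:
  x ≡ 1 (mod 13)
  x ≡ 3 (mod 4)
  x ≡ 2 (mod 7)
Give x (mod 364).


Moduli 13, 4, 7 are pairwise coprime; by CRT there is a unique solution modulo M = 13 · 4 · 7 = 364.
Solve pairwise, accumulating the modulus:
  Start with x ≡ 1 (mod 13).
  Combine with x ≡ 3 (mod 4): since gcd(13, 4) = 1, we get a unique residue mod 52.
    Write x = 1 + 13·t and substitute into x ≡ 3 (mod 4): 13·t ≡ 3 − 1 = 2 (mod 4).
    Reduce coefficients mod 4: 1·t ≡ 2 (mod 4).
    So t ≡ 2 (mod 4).
    Then x = 1 + 13·2 = 27, valid modulo lcm(13, 4) = 52: x ≡ 27 (mod 52).
  Combine with x ≡ 2 (mod 7): since gcd(52, 7) = 1, we get a unique residue mod 364.
    Write x = 27 + 52·t and substitute into x ≡ 2 (mod 7): 52·t ≡ 2 − 27 = -25 (mod 7).
    Reduce coefficients mod 7: 3·t ≡ 3 (mod 7).
    The inverse of 3 mod 7 is 5 (since 3·5 = 15 = 2·7 + 1), so t ≡ 5·3 = 15 ≡ 1 (mod 7).
    Then x = 27 + 52·1 = 79, valid modulo lcm(52, 7) = 364: x ≡ 79 (mod 364).
Verify: 79 mod 13 = 1 ✓, 79 mod 4 = 3 ✓, 79 mod 7 = 2 ✓.

x ≡ 79 (mod 364).


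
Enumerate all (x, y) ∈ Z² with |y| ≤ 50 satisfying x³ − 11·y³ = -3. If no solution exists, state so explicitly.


The equation is x³ - 11y³ = -3. For fixed y, x³ = 11·y³ − 3, so a solution requires the RHS to be a perfect cube.
Strategy: iterate y from -50 to 50, compute RHS = 11·y³ − 3, and check whether it is a (positive or negative) perfect cube.
Check small values of y:
  y = 0: RHS = -3 is not a perfect cube.
  y = 1: RHS = 8 = (2)³ ⇒ x = 2 works.
  y = -1: RHS = -14 is not a perfect cube.
  y = 2: RHS = 85 is not a perfect cube.
  y = -2: RHS = -91 is not a perfect cube.
  y = 3: RHS = 294 is not a perfect cube.
  y = -3: RHS = -300 is not a perfect cube.
Continuing the search up to |y| = 50 finds no further solutions beyond those listed.
Collected solutions: (2, 1).

Solutions (with |y| ≤ 50): (2, 1).


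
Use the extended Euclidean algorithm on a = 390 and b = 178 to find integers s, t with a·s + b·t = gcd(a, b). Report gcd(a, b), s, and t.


Euclidean algorithm on (390, 178) — divide until remainder is 0:
  390 = 2 · 178 + 34
  178 = 5 · 34 + 8
  34 = 4 · 8 + 2
  8 = 4 · 2 + 0
gcd(390, 178) = 2.
Track Bezout coefficients alongside the remainders: start with r₀ = 390 = a·1 + b·0 (s = 1, t = 0) and r₁ = 178 = a·0 + b·1 (s = 0, t = 1); each new remainder r_{k+1} = r_{k-1} − q_k·r_k inherits s_{k+1} = s_{k-1} − q_k·s_k, t_{k+1} = t_{k-1} − q_k·t_k, so r_k = a·s_k + b·t_k at every step:
  q = 2: r = 34, s = 1 − 2·0 = 1, t = 0 − 2·1 = -2  (check: 390·1 + 178·(-2) = 34)
  q = 5: r = 8, s = 0 − 5·1 = -5, t = 1 − 5·(-2) = 11  (check: 390·(-5) + 178·11 = 8)
  q = 4: r = 2, s = 1 − 4·(-5) = 21, t = -2 − 4·11 = -46  (check: 390·21 + 178·(-46) = 2)
The row with r = 2 (the gcd) gives the Bezout coefficients s = 21, t = -46.
Result: 390 · (21) + 178 · (-46) = 2.

gcd(390, 178) = 2; s = 21, t = -46 (check: 390·21 + 178·(-46) = 2).


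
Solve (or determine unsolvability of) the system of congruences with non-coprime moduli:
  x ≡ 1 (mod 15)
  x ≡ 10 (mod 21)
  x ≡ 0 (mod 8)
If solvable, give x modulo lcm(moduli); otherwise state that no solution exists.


Moduli 15, 21, 8 are not pairwise coprime, so CRT works modulo lcm(m_i) when all pairwise compatibility conditions hold.
Pairwise compatibility: gcd(m_i, m_j) must divide a_i - a_j for every pair.
Merge one congruence at a time:
  Start: x ≡ 1 (mod 15).
  Combine with x ≡ 10 (mod 21): gcd(15, 21) = 3; 10 - 1 = 9, which IS divisible by 3, so compatible.
    Write x = 1 + 15·t and substitute into x ≡ 10 (mod 21): 15·t ≡ 10 − 1 = 9 (mod 21).
    Divide the congruence (and modulus) by g = 3: 5·t ≡ 3 (mod 7).
    The inverse of 5 mod 7 is 3 (since 5·3 = 15 = 2·7 + 1), so t ≡ 3·3 = 9 ≡ 2 (mod 7).
    Then x = 1 + 15·2 = 31, valid modulo lcm(15, 21) = 105: x ≡ 31 (mod 105).
  Combine with x ≡ 0 (mod 8): gcd(105, 8) = 1; 0 - 31 = -31, which IS divisible by 1, so compatible.
    Write x = 31 + 105·t and substitute into x ≡ 0 (mod 8): 105·t ≡ 0 − 31 = -31 (mod 8).
    Reduce coefficients mod 8: 1·t ≡ 1 (mod 8).
    So t ≡ 1 (mod 8).
    Then x = 31 + 105·1 = 136, valid modulo lcm(105, 8) = 840: x ≡ 136 (mod 840).
Verify: 136 mod 15 = 1, 136 mod 21 = 10, 136 mod 8 = 0.

x ≡ 136 (mod 840).


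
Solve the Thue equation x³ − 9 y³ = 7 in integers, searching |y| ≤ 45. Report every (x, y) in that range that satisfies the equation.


The equation is x³ - 9y³ = 7. For fixed y, x³ = 9·y³ + 7, so a solution requires the RHS to be a perfect cube.
Strategy: iterate y from -45 to 45, compute RHS = 9·y³ + 7, and check whether it is a (positive or negative) perfect cube.
Check small values of y:
  y = 0: RHS = 7 is not a perfect cube.
  y = 1: RHS = 16 is not a perfect cube.
  y = -1: RHS = -2 is not a perfect cube.
  y = 2: RHS = 79 is not a perfect cube.
  y = -2: RHS = -65 is not a perfect cube.
  y = 3: RHS = 250 is not a perfect cube.
  y = -3: RHS = -236 is not a perfect cube.
Continuing the search up to |y| = 45 finds no solutions either.
No (x, y) in the scanned range satisfies the equation.

No integer solutions with |y| ≤ 45.


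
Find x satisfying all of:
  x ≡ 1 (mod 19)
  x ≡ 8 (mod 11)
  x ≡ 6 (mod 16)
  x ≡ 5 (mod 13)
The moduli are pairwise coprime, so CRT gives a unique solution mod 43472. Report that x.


Product of moduli M = 19 · 11 · 16 · 13 = 43472.
Merge one congruence at a time:
  Start: x ≡ 1 (mod 19).
  Combine with x ≡ 8 (mod 11); new modulus lcm = 209.
    Write x = 1 + 19·t and substitute into x ≡ 8 (mod 11): 19·t ≡ 8 − 1 = 7 (mod 11).
    Reduce coefficients mod 11: 8·t ≡ 7 (mod 11).
    The inverse of 8 mod 11 is 7 (since 8·7 = 56 = 5·11 + 1), so t ≡ 7·7 = 49 ≡ 5 (mod 11).
    Then x = 1 + 19·5 = 96, valid modulo lcm(19, 11) = 209: x ≡ 96 (mod 209).
  Combine with x ≡ 6 (mod 16); new modulus lcm = 3344.
    Write x = 96 + 209·t and substitute into x ≡ 6 (mod 16): 209·t ≡ 6 − 96 = -90 (mod 16).
    Reduce coefficients mod 16: 1·t ≡ 6 (mod 16).
    So t ≡ 6 (mod 16).
    Then x = 96 + 209·6 = 1350, valid modulo lcm(209, 16) = 3344: x ≡ 1350 (mod 3344).
  Combine with x ≡ 5 (mod 13); new modulus lcm = 43472.
    Write x = 1350 + 3344·t and substitute into x ≡ 5 (mod 13): 3344·t ≡ 5 − 1350 = -1345 (mod 13).
    Reduce coefficients mod 13: 3·t ≡ 7 (mod 13).
    The inverse of 3 mod 13 is 9 (since 3·9 = 27 = 2·13 + 1), so t ≡ 9·7 = 63 ≡ 11 (mod 13).
    Then x = 1350 + 3344·11 = 38134, valid modulo lcm(3344, 13) = 43472: x ≡ 38134 (mod 43472).
Verify against each original: 38134 mod 19 = 1, 38134 mod 11 = 8, 38134 mod 16 = 6, 38134 mod 13 = 5.

x ≡ 38134 (mod 43472).


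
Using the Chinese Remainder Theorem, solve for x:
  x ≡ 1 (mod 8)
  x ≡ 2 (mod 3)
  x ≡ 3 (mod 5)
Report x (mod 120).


Moduli 8, 3, 5 are pairwise coprime; by CRT there is a unique solution modulo M = 8 · 3 · 5 = 120.
Solve pairwise, accumulating the modulus:
  Start with x ≡ 1 (mod 8).
  Combine with x ≡ 2 (mod 3): since gcd(8, 3) = 1, we get a unique residue mod 24.
    Write x = 1 + 8·t and substitute into x ≡ 2 (mod 3): 8·t ≡ 2 − 1 = 1 (mod 3).
    Reduce coefficients mod 3: 2·t ≡ 1 (mod 3).
    The inverse of 2 mod 3 is 2 (since 2·2 = 4 = 1·3 + 1), so t ≡ 2·1 = 2 ≡ 2 (mod 3).
    Then x = 1 + 8·2 = 17, valid modulo lcm(8, 3) = 24: x ≡ 17 (mod 24).
  Combine with x ≡ 3 (mod 5): since gcd(24, 5) = 1, we get a unique residue mod 120.
    Write x = 17 + 24·t and substitute into x ≡ 3 (mod 5): 24·t ≡ 3 − 17 = -14 (mod 5).
    Reduce coefficients mod 5: 4·t ≡ 1 (mod 5).
    The inverse of 4 mod 5 is 4 (since 4·4 = 16 = 3·5 + 1), so t ≡ 4·1 = 4 ≡ 4 (mod 5).
    Then x = 17 + 24·4 = 113, valid modulo lcm(24, 5) = 120: x ≡ 113 (mod 120).
Verify: 113 mod 8 = 1 ✓, 113 mod 3 = 2 ✓, 113 mod 5 = 3 ✓.

x ≡ 113 (mod 120).


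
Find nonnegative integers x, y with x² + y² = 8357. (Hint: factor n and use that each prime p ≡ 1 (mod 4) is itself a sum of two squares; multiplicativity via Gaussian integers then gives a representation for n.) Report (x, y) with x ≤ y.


Step 1: Factor n = 8357 = 61 · 137.
Step 2: Check the mod-4 condition on each prime factor: 61 ≡ 1 (mod 4), exponent 1; 137 ≡ 1 (mod 4), exponent 1.
All primes ≡ 3 (mod 4) appear to even exponent (or don't appear), so by the two-squares theorem n IS expressible as a sum of two squares.
Step 3: Build a representation. Here n = 61 · 137 is a product of primes ≡ 1 (mod 4). Each prime p ≡ 1 (mod 4) is itself a sum of two squares; find a² by testing p − a² for a perfect square:
  61: 61 − 1² = 60, 61 − 2² = 57, 61 − 3² = 52, 61 − 4² = 45, 61 − 5² = 36 = 6² ⇒ 61 = 5² + 6².
  137: 137 − 1² = 136, 137 − 2² = 133, 137 − 3² = 128, 137 − 4² = 121 = 11² ⇒ 137 = 4² + 11².
  Combine using the Brahmagupta–Fibonacci identity (a² + b²)(c² + d²) = (ac − bd)² + (ad + bc)² = (ac + bd)² + (ad − bc)²:
  61 · 137 = 8357: from (5² + 6²)(4² + 11²), take (5·4 − 6·11, 5·11 + 6·4) = (20 − 66, 55 + 24) = (-46, 79); dropping signs (only squares matter) gives (46, 79); check 46² + 79² = 2116 + 6241 = 8357 ✓.
Step 4: Order so x ≤ y and verify: 46² + 79² = 2116 + 6241 = 8357 = n. ✓

n = 8357 = 46² + 79² (one valid representation with x ≤ y).


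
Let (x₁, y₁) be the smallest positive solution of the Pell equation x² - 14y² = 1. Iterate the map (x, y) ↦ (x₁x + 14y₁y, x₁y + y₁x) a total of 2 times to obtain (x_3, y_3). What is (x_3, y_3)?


Step 1: Find the fundamental solution (x₁, y₁) of x² - 14y² = 1.
  Expand √14 as a continued fraction. a₀ = ⌊√14⌋ = 3; iterate m_{k+1} = d_k·a_k − m_k, d_{k+1} = (14 − m_{k+1}²)/d_k, a_{k+1} = ⌊(a₀ + m_{k+1})/d_{k+1}⌋ (starting m₀ = 0, d₀ = 1), with convergents p_k = a_k·p_{k-1} + p_{k-2}, q_k = a_k·q_{k-1} + q_{k-2} (p₋₁ = 1, q₋₁ = 0):
  k = 0: a₀ = 3; p₀/q₀ = 3/1; p₀² − 14·q₀² = 9 − 14 = -5.
  k = 1: m = 3, d = 5, a = ⌊(3 + 3)/5⌋ = 1; p/q = (1·3 + 1)/(1·1 + 0) = 4/1; p² − 14·q² = 16 − 14 = 2.
  k = 2: m = 2, d = 2, a = ⌊(3 + 2)/2⌋ = 2; p/q = (2·4 + 3)/(2·1 + 1) = 11/3; p² − 14·q² = 121 − 126 = -5.
  k = 3: m = 2, d = 5, a = ⌊(3 + 2)/5⌋ = 1; p/q = (1·11 + 4)/(1·3 + 1) = 15/4; p² − 14·q² = 225 − 224 = 1.
  The first convergent with p² − 14·q² = 1 gives the fundamental solution (x₁, y₁) = (15, 4).
Step 2: Apply the recurrence (x_{n+1}, y_{n+1}) = (x₁x_n + 14y₁y_n, x₁y_n + y₁x_n) repeatedly.
  From (x_1, y_1) = (15, 4): x_2 = 15·15 + 14·4·4 = 449; y_2 = 15·4 + 4·15 = 120.
  From (x_2, y_2) = (449, 120): x_3 = 15·449 + 14·4·120 = 13455; y_3 = 15·120 + 4·449 = 3596.
Step 3: Verify x_3² - 14·y_3² = 181037025 - 181037024 = 1 (should be 1). ✓

(x_1, y_1) = (15, 4); (x_3, y_3) = (13455, 3596).


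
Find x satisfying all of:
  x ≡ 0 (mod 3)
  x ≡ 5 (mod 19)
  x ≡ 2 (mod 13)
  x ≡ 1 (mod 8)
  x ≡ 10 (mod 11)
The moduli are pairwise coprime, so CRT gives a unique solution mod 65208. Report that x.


Product of moduli M = 3 · 19 · 13 · 8 · 11 = 65208.
Merge one congruence at a time:
  Start: x ≡ 0 (mod 3).
  Combine with x ≡ 5 (mod 19); new modulus lcm = 57.
    Write x = 0 + 3·t and substitute into x ≡ 5 (mod 19): 3·t ≡ 5 − 0 = 5 (mod 19).
    The inverse of 3 mod 19 is 13 (since 3·13 = 39 = 2·19 + 1), so t ≡ 13·5 = 65 ≡ 8 (mod 19).
    Then x = 0 + 3·8 = 24, valid modulo lcm(3, 19) = 57: x ≡ 24 (mod 57).
  Combine with x ≡ 2 (mod 13); new modulus lcm = 741.
    Write x = 24 + 57·t and substitute into x ≡ 2 (mod 13): 57·t ≡ 2 − 24 = -22 (mod 13).
    Reduce coefficients mod 13: 5·t ≡ 4 (mod 13).
    The inverse of 5 mod 13 is 8 (since 5·8 = 40 = 3·13 + 1), so t ≡ 8·4 = 32 ≡ 6 (mod 13).
    Then x = 24 + 57·6 = 366, valid modulo lcm(57, 13) = 741: x ≡ 366 (mod 741).
  Combine with x ≡ 1 (mod 8); new modulus lcm = 5928.
    Write x = 366 + 741·t and substitute into x ≡ 1 (mod 8): 741·t ≡ 1 − 366 = -365 (mod 8).
    Reduce coefficients mod 8: 5·t ≡ 3 (mod 8).
    The inverse of 5 mod 8 is 5 (since 5·5 = 25 = 3·8 + 1), so t ≡ 5·3 = 15 ≡ 7 (mod 8).
    Then x = 366 + 741·7 = 5553, valid modulo lcm(741, 8) = 5928: x ≡ 5553 (mod 5928).
  Combine with x ≡ 10 (mod 11); new modulus lcm = 65208.
    Write x = 5553 + 5928·t and substitute into x ≡ 10 (mod 11): 5928·t ≡ 10 − 5553 = -5543 (mod 11).
    Reduce coefficients mod 11: 10·t ≡ 1 (mod 11).
    The inverse of 10 mod 11 is 10 (since 10·10 = 100 = 9·11 + 1), so t ≡ 10·1 = 10 ≡ 10 (mod 11).
    Then x = 5553 + 5928·10 = 64833, valid modulo lcm(5928, 11) = 65208: x ≡ 64833 (mod 65208).
Verify against each original: 64833 mod 3 = 0, 64833 mod 19 = 5, 64833 mod 13 = 2, 64833 mod 8 = 1, 64833 mod 11 = 10.

x ≡ 64833 (mod 65208).


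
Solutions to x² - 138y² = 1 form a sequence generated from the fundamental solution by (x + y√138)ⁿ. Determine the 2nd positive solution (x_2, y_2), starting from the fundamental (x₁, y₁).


Step 1: Find the fundamental solution (x₁, y₁) of x² - 138y² = 1.
  Expand √138 as a continued fraction. a₀ = ⌊√138⌋ = 11; iterate m_{k+1} = d_k·a_k − m_k, d_{k+1} = (138 − m_{k+1}²)/d_k, a_{k+1} = ⌊(a₀ + m_{k+1})/d_{k+1}⌋ (starting m₀ = 0, d₀ = 1), with convergents p_k = a_k·p_{k-1} + p_{k-2}, q_k = a_k·q_{k-1} + q_{k-2} (p₋₁ = 1, q₋₁ = 0):
  k = 0: a₀ = 11; p₀/q₀ = 11/1; p₀² − 138·q₀² = 121 − 138 = -17.
  k = 1: m = 11, d = 17, a = ⌊(11 + 11)/17⌋ = 1; p/q = (1·11 + 1)/(1·1 + 0) = 12/1; p² − 138·q² = 144 − 138 = 6.
  k = 2: m = 6, d = 6, a = ⌊(11 + 6)/6⌋ = 2; p/q = (2·12 + 11)/(2·1 + 1) = 35/3; p² − 138·q² = 1225 − 1242 = -17.
  k = 3: m = 6, d = 17, a = ⌊(11 + 6)/17⌋ = 1; p/q = (1·35 + 12)/(1·3 + 1) = 47/4; p² − 138·q² = 2209 − 2208 = 1.
  The first convergent with p² − 138·q² = 1 gives the fundamental solution (x₁, y₁) = (47, 4).
Step 2: Apply the recurrence (x_{n+1}, y_{n+1}) = (x₁x_n + 138y₁y_n, x₁y_n + y₁x_n) repeatedly.
  From (x_1, y_1) = (47, 4): x_2 = 47·47 + 138·4·4 = 4417; y_2 = 47·4 + 4·47 = 376.
Step 3: Verify x_2² - 138·y_2² = 19509889 - 19509888 = 1 (should be 1). ✓

(x_1, y_1) = (47, 4); (x_2, y_2) = (4417, 376).


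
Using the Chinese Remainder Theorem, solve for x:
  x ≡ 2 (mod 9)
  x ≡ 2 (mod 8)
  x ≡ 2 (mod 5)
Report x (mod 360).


Moduli 9, 8, 5 are pairwise coprime; by CRT there is a unique solution modulo M = 9 · 8 · 5 = 360.
Solve pairwise, accumulating the modulus:
  Start with x ≡ 2 (mod 9).
  Combine with x ≡ 2 (mod 8): since gcd(9, 8) = 1, we get a unique residue mod 72.
    Write x = 2 + 9·t and substitute into x ≡ 2 (mod 8): 9·t ≡ 2 − 2 = 0 (mod 8).
    Reduce coefficients mod 8: 1·t ≡ 0 (mod 8).
    So t ≡ 0 (mod 8).
    Then x = 2 + 9·0 = 2, valid modulo lcm(9, 8) = 72: x ≡ 2 (mod 72).
  Combine with x ≡ 2 (mod 5): since gcd(72, 5) = 1, we get a unique residue mod 360.
    Write x = 2 + 72·t and substitute into x ≡ 2 (mod 5): 72·t ≡ 2 − 2 = 0 (mod 5).
    Reduce coefficients mod 5: 2·t ≡ 0 (mod 5).
    The inverse of 2 mod 5 is 3 (since 2·3 = 6 = 1·5 + 1), so t ≡ 3·0 = 0 ≡ 0 (mod 5).
    Then x = 2 + 72·0 = 2, valid modulo lcm(72, 5) = 360: x ≡ 2 (mod 360).
Verify: 2 mod 9 = 2 ✓, 2 mod 8 = 2 ✓, 2 mod 5 = 2 ✓.

x ≡ 2 (mod 360).


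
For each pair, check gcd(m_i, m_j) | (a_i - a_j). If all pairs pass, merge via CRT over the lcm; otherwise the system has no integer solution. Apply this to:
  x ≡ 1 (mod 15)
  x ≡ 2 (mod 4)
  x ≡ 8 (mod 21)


Moduli 15, 4, 21 are not pairwise coprime, so CRT works modulo lcm(m_i) when all pairwise compatibility conditions hold.
Pairwise compatibility: gcd(m_i, m_j) must divide a_i - a_j for every pair.
Merge one congruence at a time:
  Start: x ≡ 1 (mod 15).
  Combine with x ≡ 2 (mod 4): gcd(15, 4) = 1; 2 - 1 = 1, which IS divisible by 1, so compatible.
    Write x = 1 + 15·t and substitute into x ≡ 2 (mod 4): 15·t ≡ 2 − 1 = 1 (mod 4).
    Reduce coefficients mod 4: 3·t ≡ 1 (mod 4).
    The inverse of 3 mod 4 is 3 (since 3·3 = 9 = 2·4 + 1), so t ≡ 3·1 = 3 ≡ 3 (mod 4).
    Then x = 1 + 15·3 = 46, valid modulo lcm(15, 4) = 60: x ≡ 46 (mod 60).
  Combine with x ≡ 8 (mod 21): gcd(60, 21) = 3, and 8 - 46 = -38 is NOT divisible by 3.
    ⇒ system is inconsistent (no integer solution).

No solution (the system is inconsistent).


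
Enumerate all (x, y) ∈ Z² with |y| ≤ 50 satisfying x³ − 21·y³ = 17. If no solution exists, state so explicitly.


The equation is x³ - 21y³ = 17. For fixed y, x³ = 21·y³ + 17, so a solution requires the RHS to be a perfect cube.
Strategy: iterate y from -50 to 50, compute RHS = 21·y³ + 17, and check whether it is a (positive or negative) perfect cube.
Check small values of y:
  y = 0: RHS = 17 is not a perfect cube.
  y = 1: RHS = 38 is not a perfect cube.
  y = -1: RHS = -4 is not a perfect cube.
  y = 2: RHS = 185 is not a perfect cube.
  y = -2: RHS = -151 is not a perfect cube.
  y = 3: RHS = 584 is not a perfect cube.
  y = -3: RHS = -550 is not a perfect cube.
Continuing the search up to |y| = 50 finds no solutions either.
No (x, y) in the scanned range satisfies the equation.

No integer solutions with |y| ≤ 50.


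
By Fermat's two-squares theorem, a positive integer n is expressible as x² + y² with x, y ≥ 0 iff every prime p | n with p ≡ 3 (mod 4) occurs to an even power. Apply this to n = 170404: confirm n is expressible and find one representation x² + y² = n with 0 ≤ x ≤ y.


Step 1: Factor n = 170404 = 2^2 · 13 · 29 · 113.
Step 2: Check the mod-4 condition on each prime factor: 2 = 2 (special); 13 ≡ 1 (mod 4), exponent 1; 29 ≡ 1 (mod 4), exponent 1; 113 ≡ 1 (mod 4), exponent 1.
All primes ≡ 3 (mod 4) appear to even exponent (or don't appear), so by the two-squares theorem n IS expressible as a sum of two squares.
Step 3: Build a representation. Group n = k² · m with k = 2 and m = 13 · 29 · 113 = 42601 (a product of primes ≡ 1 (mod 4)); a representation of m scales to one of n via (k·x)² + (k·y)² = k²(x² + y²). Each prime p ≡ 1 (mod 4) is itself a sum of two squares; find a² by testing p − a² for a perfect square:
  13: 13 − 1² = 12, 13 − 2² = 9 = 3² ⇒ 13 = 2² + 3².
  29: 29 − 1² = 28, 29 − 2² = 25 = 5² ⇒ 29 = 2² + 5².
  113: 113 − 1² = 112, 113 − 2² = 109, 113 − 3² = 104, 113 − 4² = 97, 113 − 5² = 88, 113 − 6² = 77, 113 − 7² = 64 = 8² ⇒ 113 = 7² + 8².
  Combine using the Brahmagupta–Fibonacci identity (a² + b²)(c² + d²) = (ac − bd)² + (ad + bc)² = (ac + bd)² + (ad − bc)²:
  13 · 29 = 377: from (2² + 3²)(2² + 5²), take (2·2 − 3·5, 2·5 + 3·2) = (4 − 15, 10 + 6) = (-11, 16); dropping signs (only squares matter) gives (11, 16); check 11² + 16² = 121 + 256 = 377 ✓.
  377 · 113 = 42601: from (11² + 16²)(7² + 8²), take (11·7 − 16·8, 11·8 + 16·7) = (77 − 128, 88 + 112) = (-51, 200); dropping signs (only squares matter) gives (51, 200); check 51² + 200² = 2601 + 40000 = 42601 ✓.
  Scale by k = 2: (2·51, 2·200) = (102, 400).
Step 4: Order so x ≤ y and verify: 102² + 400² = 10404 + 160000 = 170404 = n. ✓

n = 170404 = 102² + 400² (one valid representation with x ≤ y).


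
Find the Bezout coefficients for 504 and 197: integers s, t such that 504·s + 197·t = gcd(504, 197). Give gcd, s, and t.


Euclidean algorithm on (504, 197) — divide until remainder is 0:
  504 = 2 · 197 + 110
  197 = 1 · 110 + 87
  110 = 1 · 87 + 23
  87 = 3 · 23 + 18
  23 = 1 · 18 + 5
  18 = 3 · 5 + 3
  5 = 1 · 3 + 2
  3 = 1 · 2 + 1
  2 = 2 · 1 + 0
gcd(504, 197) = 1.
Track Bezout coefficients alongside the remainders: start with r₀ = 504 = a·1 + b·0 (s = 1, t = 0) and r₁ = 197 = a·0 + b·1 (s = 0, t = 1); each new remainder r_{k+1} = r_{k-1} − q_k·r_k inherits s_{k+1} = s_{k-1} − q_k·s_k, t_{k+1} = t_{k-1} − q_k·t_k, so r_k = a·s_k + b·t_k at every step:
  q = 2: r = 110, s = 1 − 2·0 = 1, t = 0 − 2·1 = -2  (check: 504·1 + 197·(-2) = 110)
  q = 1: r = 87, s = 0 − 1·1 = -1, t = 1 − 1·(-2) = 3  (check: 504·(-1) + 197·3 = 87)
  q = 1: r = 23, s = 1 − 1·(-1) = 2, t = -2 − 1·3 = -5  (check: 504·2 + 197·(-5) = 23)
  q = 3: r = 18, s = -1 − 3·2 = -7, t = 3 − 3·(-5) = 18  (check: 504·(-7) + 197·18 = 18)
  q = 1: r = 5, s = 2 − 1·(-7) = 9, t = -5 − 1·18 = -23  (check: 504·9 + 197·(-23) = 5)
  q = 3: r = 3, s = -7 − 3·9 = -34, t = 18 − 3·(-23) = 87  (check: 504·(-34) + 197·87 = 3)
  q = 1: r = 2, s = 9 − 1·(-34) = 43, t = -23 − 1·87 = -110  (check: 504·43 + 197·(-110) = 2)
  q = 1: r = 1, s = -34 − 1·43 = -77, t = 87 − 1·(-110) = 197  (check: 504·(-77) + 197·197 = 1)
The row with r = 1 (the gcd) gives the Bezout coefficients s = -77, t = 197.
Result: 504 · (-77) + 197 · (197) = 1.

gcd(504, 197) = 1; s = -77, t = 197 (check: 504·(-77) + 197·197 = 1).


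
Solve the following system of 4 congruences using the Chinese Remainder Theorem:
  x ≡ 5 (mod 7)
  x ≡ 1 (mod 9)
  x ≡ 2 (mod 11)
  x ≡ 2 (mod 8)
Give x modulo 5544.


Product of moduli M = 7 · 9 · 11 · 8 = 5544.
Merge one congruence at a time:
  Start: x ≡ 5 (mod 7).
  Combine with x ≡ 1 (mod 9); new modulus lcm = 63.
    Write x = 5 + 7·t and substitute into x ≡ 1 (mod 9): 7·t ≡ 1 − 5 = -4 (mod 9).
    Reduce coefficients mod 9: 7·t ≡ 5 (mod 9).
    The inverse of 7 mod 9 is 4 (since 7·4 = 28 = 3·9 + 1), so t ≡ 4·5 = 20 ≡ 2 (mod 9).
    Then x = 5 + 7·2 = 19, valid modulo lcm(7, 9) = 63: x ≡ 19 (mod 63).
  Combine with x ≡ 2 (mod 11); new modulus lcm = 693.
    Write x = 19 + 63·t and substitute into x ≡ 2 (mod 11): 63·t ≡ 2 − 19 = -17 (mod 11).
    Reduce coefficients mod 11: 8·t ≡ 5 (mod 11).
    The inverse of 8 mod 11 is 7 (since 8·7 = 56 = 5·11 + 1), so t ≡ 7·5 = 35 ≡ 2 (mod 11).
    Then x = 19 + 63·2 = 145, valid modulo lcm(63, 11) = 693: x ≡ 145 (mod 693).
  Combine with x ≡ 2 (mod 8); new modulus lcm = 5544.
    Write x = 145 + 693·t and substitute into x ≡ 2 (mod 8): 693·t ≡ 2 − 145 = -143 (mod 8).
    Reduce coefficients mod 8: 5·t ≡ 1 (mod 8).
    The inverse of 5 mod 8 is 5 (since 5·5 = 25 = 3·8 + 1), so t ≡ 5·1 = 5 ≡ 5 (mod 8).
    Then x = 145 + 693·5 = 3610, valid modulo lcm(693, 8) = 5544: x ≡ 3610 (mod 5544).
Verify against each original: 3610 mod 7 = 5, 3610 mod 9 = 1, 3610 mod 11 = 2, 3610 mod 8 = 2.

x ≡ 3610 (mod 5544).


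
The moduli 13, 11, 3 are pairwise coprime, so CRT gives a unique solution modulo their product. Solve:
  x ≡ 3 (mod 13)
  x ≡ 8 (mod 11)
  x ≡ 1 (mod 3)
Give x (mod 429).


Moduli 13, 11, 3 are pairwise coprime; by CRT there is a unique solution modulo M = 13 · 11 · 3 = 429.
Solve pairwise, accumulating the modulus:
  Start with x ≡ 3 (mod 13).
  Combine with x ≡ 8 (mod 11): since gcd(13, 11) = 1, we get a unique residue mod 143.
    Write x = 3 + 13·t and substitute into x ≡ 8 (mod 11): 13·t ≡ 8 − 3 = 5 (mod 11).
    Reduce coefficients mod 11: 2·t ≡ 5 (mod 11).
    The inverse of 2 mod 11 is 6 (since 2·6 = 12 = 1·11 + 1), so t ≡ 6·5 = 30 ≡ 8 (mod 11).
    Then x = 3 + 13·8 = 107, valid modulo lcm(13, 11) = 143: x ≡ 107 (mod 143).
  Combine with x ≡ 1 (mod 3): since gcd(143, 3) = 1, we get a unique residue mod 429.
    Write x = 107 + 143·t and substitute into x ≡ 1 (mod 3): 143·t ≡ 1 − 107 = -106 (mod 3).
    Reduce coefficients mod 3: 2·t ≡ 2 (mod 3).
    The inverse of 2 mod 3 is 2 (since 2·2 = 4 = 1·3 + 1), so t ≡ 2·2 = 4 ≡ 1 (mod 3).
    Then x = 107 + 143·1 = 250, valid modulo lcm(143, 3) = 429: x ≡ 250 (mod 429).
Verify: 250 mod 13 = 3 ✓, 250 mod 11 = 8 ✓, 250 mod 3 = 1 ✓.

x ≡ 250 (mod 429).


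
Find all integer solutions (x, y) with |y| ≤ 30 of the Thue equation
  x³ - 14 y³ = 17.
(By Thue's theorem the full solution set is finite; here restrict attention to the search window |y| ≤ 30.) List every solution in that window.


The equation is x³ - 14y³ = 17. For fixed y, x³ = 14·y³ + 17, so a solution requires the RHS to be a perfect cube.
Strategy: iterate y from -30 to 30, compute RHS = 14·y³ + 17, and check whether it is a (positive or negative) perfect cube.
Check small values of y:
  y = 0: RHS = 17 is not a perfect cube.
  y = 1: RHS = 31 is not a perfect cube.
  y = -1: RHS = 3 is not a perfect cube.
  y = 2: RHS = 129 is not a perfect cube.
  y = -2: RHS = -95 is not a perfect cube.
  y = 3: RHS = 395 is not a perfect cube.
  y = -3: RHS = -361 is not a perfect cube.
Continuing the search up to |y| = 30 finds no solutions either.
No (x, y) in the scanned range satisfies the equation.

No integer solutions with |y| ≤ 30.


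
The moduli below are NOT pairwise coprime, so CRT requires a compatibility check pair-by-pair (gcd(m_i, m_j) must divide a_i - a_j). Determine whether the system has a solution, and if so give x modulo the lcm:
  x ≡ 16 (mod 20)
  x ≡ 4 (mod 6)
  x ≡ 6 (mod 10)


Moduli 20, 6, 10 are not pairwise coprime, so CRT works modulo lcm(m_i) when all pairwise compatibility conditions hold.
Pairwise compatibility: gcd(m_i, m_j) must divide a_i - a_j for every pair.
Merge one congruence at a time:
  Start: x ≡ 16 (mod 20).
  Combine with x ≡ 4 (mod 6): gcd(20, 6) = 2; 4 - 16 = -12, which IS divisible by 2, so compatible.
    Write x = 16 + 20·t and substitute into x ≡ 4 (mod 6): 20·t ≡ 4 − 16 = -12 (mod 6).
    Divide the congruence (and modulus) by g = 2: 10·t ≡ -6 (mod 3).
    Reduce coefficients mod 3: 1·t ≡ 0 (mod 3).
    So t ≡ 0 (mod 3).
    Then x = 16 + 20·0 = 16, valid modulo lcm(20, 6) = 60: x ≡ 16 (mod 60).
  Combine with x ≡ 6 (mod 10): gcd(60, 10) = 10; 6 - 16 = -10, which IS divisible by 10, so compatible.
    Write x = 16 + 60·t and substitute into x ≡ 6 (mod 10): 60·t ≡ 6 − 16 = -10 (mod 10).
    Divide the congruence (and modulus) by g = 10: 6·t ≡ -1 (mod 1).
    Modulo 1 every t works; take t = 0.
    Then x = 16 + 60·0 = 16, valid modulo lcm(60, 10) = 60: x ≡ 16 (mod 60).
Verify: 16 mod 20 = 16, 16 mod 6 = 4, 16 mod 10 = 6.

x ≡ 16 (mod 60).


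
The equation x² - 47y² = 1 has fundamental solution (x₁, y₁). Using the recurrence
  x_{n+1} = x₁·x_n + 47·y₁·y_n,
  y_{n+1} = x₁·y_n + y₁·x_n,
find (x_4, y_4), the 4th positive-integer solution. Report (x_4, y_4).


Step 1: Find the fundamental solution (x₁, y₁) of x² - 47y² = 1.
  Expand √47 as a continued fraction. a₀ = ⌊√47⌋ = 6; iterate m_{k+1} = d_k·a_k − m_k, d_{k+1} = (47 − m_{k+1}²)/d_k, a_{k+1} = ⌊(a₀ + m_{k+1})/d_{k+1}⌋ (starting m₀ = 0, d₀ = 1), with convergents p_k = a_k·p_{k-1} + p_{k-2}, q_k = a_k·q_{k-1} + q_{k-2} (p₋₁ = 1, q₋₁ = 0):
  k = 0: a₀ = 6; p₀/q₀ = 6/1; p₀² − 47·q₀² = 36 − 47 = -11.
  k = 1: m = 6, d = 11, a = ⌊(6 + 6)/11⌋ = 1; p/q = (1·6 + 1)/(1·1 + 0) = 7/1; p² − 47·q² = 49 − 47 = 2.
  k = 2: m = 5, d = 2, a = ⌊(6 + 5)/2⌋ = 5; p/q = (5·7 + 6)/(5·1 + 1) = 41/6; p² − 47·q² = 1681 − 1692 = -11.
  k = 3: m = 5, d = 11, a = ⌊(6 + 5)/11⌋ = 1; p/q = (1·41 + 7)/(1·6 + 1) = 48/7; p² − 47·q² = 2304 − 2303 = 1.
  The first convergent with p² − 47·q² = 1 gives the fundamental solution (x₁, y₁) = (48, 7).
Step 2: Apply the recurrence (x_{n+1}, y_{n+1}) = (x₁x_n + 47y₁y_n, x₁y_n + y₁x_n) repeatedly.
  From (x_1, y_1) = (48, 7): x_2 = 48·48 + 47·7·7 = 4607; y_2 = 48·7 + 7·48 = 672.
  From (x_2, y_2) = (4607, 672): x_3 = 48·4607 + 47·7·672 = 442224; y_3 = 48·672 + 7·4607 = 64505.
  From (x_3, y_3) = (442224, 64505): x_4 = 48·442224 + 47·7·64505 = 42448897; y_4 = 48·64505 + 7·442224 = 6191808.
Step 3: Verify x_4² - 47·y_4² = 1801908856516609 - 1801908856516608 = 1 (should be 1). ✓

(x_1, y_1) = (48, 7); (x_4, y_4) = (42448897, 6191808).


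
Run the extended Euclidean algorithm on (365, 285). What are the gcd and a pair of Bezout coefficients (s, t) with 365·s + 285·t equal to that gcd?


Euclidean algorithm on (365, 285) — divide until remainder is 0:
  365 = 1 · 285 + 80
  285 = 3 · 80 + 45
  80 = 1 · 45 + 35
  45 = 1 · 35 + 10
  35 = 3 · 10 + 5
  10 = 2 · 5 + 0
gcd(365, 285) = 5.
Track Bezout coefficients alongside the remainders: start with r₀ = 365 = a·1 + b·0 (s = 1, t = 0) and r₁ = 285 = a·0 + b·1 (s = 0, t = 1); each new remainder r_{k+1} = r_{k-1} − q_k·r_k inherits s_{k+1} = s_{k-1} − q_k·s_k, t_{k+1} = t_{k-1} − q_k·t_k, so r_k = a·s_k + b·t_k at every step:
  q = 1: r = 80, s = 1 − 1·0 = 1, t = 0 − 1·1 = -1  (check: 365·1 + 285·(-1) = 80)
  q = 3: r = 45, s = 0 − 3·1 = -3, t = 1 − 3·(-1) = 4  (check: 365·(-3) + 285·4 = 45)
  q = 1: r = 35, s = 1 − 1·(-3) = 4, t = -1 − 1·4 = -5  (check: 365·4 + 285·(-5) = 35)
  q = 1: r = 10, s = -3 − 1·4 = -7, t = 4 − 1·(-5) = 9  (check: 365·(-7) + 285·9 = 10)
  q = 3: r = 5, s = 4 − 3·(-7) = 25, t = -5 − 3·9 = -32  (check: 365·25 + 285·(-32) = 5)
The row with r = 5 (the gcd) gives the Bezout coefficients s = 25, t = -32.
Result: 365 · (25) + 285 · (-32) = 5.

gcd(365, 285) = 5; s = 25, t = -32 (check: 365·25 + 285·(-32) = 5).


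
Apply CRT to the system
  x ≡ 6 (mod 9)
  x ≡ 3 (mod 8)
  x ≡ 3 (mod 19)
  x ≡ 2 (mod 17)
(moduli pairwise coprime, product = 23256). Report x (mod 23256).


Product of moduli M = 9 · 8 · 19 · 17 = 23256.
Merge one congruence at a time:
  Start: x ≡ 6 (mod 9).
  Combine with x ≡ 3 (mod 8); new modulus lcm = 72.
    Write x = 6 + 9·t and substitute into x ≡ 3 (mod 8): 9·t ≡ 3 − 6 = -3 (mod 8).
    Reduce coefficients mod 8: 1·t ≡ 5 (mod 8).
    So t ≡ 5 (mod 8).
    Then x = 6 + 9·5 = 51, valid modulo lcm(9, 8) = 72: x ≡ 51 (mod 72).
  Combine with x ≡ 3 (mod 19); new modulus lcm = 1368.
    Write x = 51 + 72·t and substitute into x ≡ 3 (mod 19): 72·t ≡ 3 − 51 = -48 (mod 19).
    Reduce coefficients mod 19: 15·t ≡ 9 (mod 19).
    The inverse of 15 mod 19 is 14 (since 15·14 = 210 = 11·19 + 1), so t ≡ 14·9 = 126 ≡ 12 (mod 19).
    Then x = 51 + 72·12 = 915, valid modulo lcm(72, 19) = 1368: x ≡ 915 (mod 1368).
  Combine with x ≡ 2 (mod 17); new modulus lcm = 23256.
    Write x = 915 + 1368·t and substitute into x ≡ 2 (mod 17): 1368·t ≡ 2 − 915 = -913 (mod 17).
    Reduce coefficients mod 17: 8·t ≡ 5 (mod 17).
    The inverse of 8 mod 17 is 15 (since 8·15 = 120 = 7·17 + 1), so t ≡ 15·5 = 75 ≡ 7 (mod 17).
    Then x = 915 + 1368·7 = 10491, valid modulo lcm(1368, 17) = 23256: x ≡ 10491 (mod 23256).
Verify against each original: 10491 mod 9 = 6, 10491 mod 8 = 3, 10491 mod 19 = 3, 10491 mod 17 = 2.

x ≡ 10491 (mod 23256).
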